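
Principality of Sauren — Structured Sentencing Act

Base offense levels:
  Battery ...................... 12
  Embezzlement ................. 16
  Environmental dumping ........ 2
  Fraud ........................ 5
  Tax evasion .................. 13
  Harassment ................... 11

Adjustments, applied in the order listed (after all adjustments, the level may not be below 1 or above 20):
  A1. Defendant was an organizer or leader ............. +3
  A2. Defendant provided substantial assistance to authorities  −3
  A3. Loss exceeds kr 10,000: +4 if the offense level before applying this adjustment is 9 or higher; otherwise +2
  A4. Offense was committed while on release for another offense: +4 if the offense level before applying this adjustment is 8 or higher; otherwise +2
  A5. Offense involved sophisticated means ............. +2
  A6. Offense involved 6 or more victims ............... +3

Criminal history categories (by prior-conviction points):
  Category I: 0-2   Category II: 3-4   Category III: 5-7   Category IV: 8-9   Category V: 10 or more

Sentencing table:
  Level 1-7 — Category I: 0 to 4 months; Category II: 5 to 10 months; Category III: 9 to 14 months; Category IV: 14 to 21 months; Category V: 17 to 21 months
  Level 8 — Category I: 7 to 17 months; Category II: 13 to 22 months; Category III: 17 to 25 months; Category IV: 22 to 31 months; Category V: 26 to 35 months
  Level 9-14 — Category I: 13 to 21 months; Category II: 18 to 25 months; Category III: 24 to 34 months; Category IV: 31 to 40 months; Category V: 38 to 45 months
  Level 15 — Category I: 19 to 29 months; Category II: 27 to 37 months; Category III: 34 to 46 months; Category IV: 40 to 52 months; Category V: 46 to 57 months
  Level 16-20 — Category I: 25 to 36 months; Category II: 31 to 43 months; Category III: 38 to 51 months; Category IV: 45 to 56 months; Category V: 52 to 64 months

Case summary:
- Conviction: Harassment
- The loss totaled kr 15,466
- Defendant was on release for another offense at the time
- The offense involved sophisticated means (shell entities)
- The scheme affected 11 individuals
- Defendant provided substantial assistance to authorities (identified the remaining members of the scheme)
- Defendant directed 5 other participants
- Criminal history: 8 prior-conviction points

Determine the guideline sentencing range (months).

Base offense level for harassment: 11.
A1 applies: 11 + 3 = 14.
A2 applies: 14 − 3 = 11.
A3 applies (level before this adjustment is 11 ≥ 9, so +4): 11 + 4 = 15.
A4 applies (level before this adjustment is 15 ≥ 8, so +4): 15 + 4 = 19.
A5 applies: 19 + 2 = 21.
A6 applies: 21 + 3 = 24.
Level 24 exceeds the maximum of 20; capped at 20.
Final offense level: 20.
Criminal history: 8 prior points → Category IV (8-9).
Level 20 falls in the 16-20 band.
Grid: Level 16-20 × Category IV = 45-56 months.

45-56 months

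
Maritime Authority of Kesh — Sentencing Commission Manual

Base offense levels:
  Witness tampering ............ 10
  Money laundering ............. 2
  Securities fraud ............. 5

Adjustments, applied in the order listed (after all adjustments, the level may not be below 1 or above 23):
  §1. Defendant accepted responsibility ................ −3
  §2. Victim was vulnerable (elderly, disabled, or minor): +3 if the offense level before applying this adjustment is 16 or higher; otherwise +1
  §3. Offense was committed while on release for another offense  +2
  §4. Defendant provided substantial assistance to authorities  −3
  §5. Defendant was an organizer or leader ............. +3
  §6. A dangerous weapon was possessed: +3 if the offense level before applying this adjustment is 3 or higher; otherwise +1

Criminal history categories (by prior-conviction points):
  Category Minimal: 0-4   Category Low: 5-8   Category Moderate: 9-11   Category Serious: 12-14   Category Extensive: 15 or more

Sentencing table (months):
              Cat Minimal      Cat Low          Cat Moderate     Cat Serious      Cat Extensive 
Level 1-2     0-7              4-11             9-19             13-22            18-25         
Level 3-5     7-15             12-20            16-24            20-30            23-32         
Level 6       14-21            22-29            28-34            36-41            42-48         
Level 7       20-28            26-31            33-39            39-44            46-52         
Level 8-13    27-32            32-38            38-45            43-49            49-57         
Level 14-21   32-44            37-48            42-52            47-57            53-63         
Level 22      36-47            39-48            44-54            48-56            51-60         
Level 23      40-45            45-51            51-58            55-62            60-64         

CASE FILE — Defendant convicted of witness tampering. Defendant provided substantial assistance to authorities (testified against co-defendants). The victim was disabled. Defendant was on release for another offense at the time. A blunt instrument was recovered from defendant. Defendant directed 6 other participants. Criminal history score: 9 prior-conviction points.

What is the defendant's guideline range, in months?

Base offense level for witness tampering: 10.
§1 does not apply.
§2 applies (level before this adjustment is 10 < 16, so +1): 10 + 1 = 11.
§3 applies: 11 + 2 = 13.
§4 applies: 13 − 3 = 10.
§5 applies: 10 + 3 = 13.
§6 applies (level before this adjustment is 13 ≥ 3, so +3): 13 + 3 = 16.
Final offense level: 16.
Criminal history: 9 prior points → Category Moderate (9-11).
Level 16 falls in the 14-21 band.
Grid: Level 14-21 × Category Moderate = 42-52 months.

42-52 months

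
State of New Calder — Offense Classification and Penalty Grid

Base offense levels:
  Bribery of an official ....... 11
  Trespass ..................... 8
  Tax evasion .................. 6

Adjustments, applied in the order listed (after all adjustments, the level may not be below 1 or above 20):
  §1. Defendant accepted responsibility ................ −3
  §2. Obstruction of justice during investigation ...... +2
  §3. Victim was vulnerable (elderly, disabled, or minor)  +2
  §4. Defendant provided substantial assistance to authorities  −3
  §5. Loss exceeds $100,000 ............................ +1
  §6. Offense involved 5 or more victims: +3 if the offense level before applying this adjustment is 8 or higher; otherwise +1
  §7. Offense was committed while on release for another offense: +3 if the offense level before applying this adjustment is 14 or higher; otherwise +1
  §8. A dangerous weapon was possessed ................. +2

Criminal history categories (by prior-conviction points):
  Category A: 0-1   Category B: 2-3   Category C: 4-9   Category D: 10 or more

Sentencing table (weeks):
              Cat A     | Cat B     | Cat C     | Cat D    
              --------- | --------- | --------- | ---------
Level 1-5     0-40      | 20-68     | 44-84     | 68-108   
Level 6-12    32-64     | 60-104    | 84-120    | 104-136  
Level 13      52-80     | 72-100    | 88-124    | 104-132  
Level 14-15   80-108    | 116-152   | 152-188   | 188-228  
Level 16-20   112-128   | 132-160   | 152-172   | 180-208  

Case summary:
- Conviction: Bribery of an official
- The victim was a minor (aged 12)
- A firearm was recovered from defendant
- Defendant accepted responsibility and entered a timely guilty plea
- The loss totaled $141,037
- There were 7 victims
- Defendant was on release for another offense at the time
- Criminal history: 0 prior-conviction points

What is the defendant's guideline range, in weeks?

112-128 weeks

Base offense level for bribery of an official: 11.
§1 applies: 11 − 3 = 8.
§2 does not apply.
§3 applies: 8 + 2 = 10.
§5 applies: 10 + 1 = 11.
§6 applies (level before this adjustment is 11 ≥ 8, so +3): 11 + 3 = 14.
§7 applies (level before this adjustment is 14 ≥ 14, so +3): 14 + 3 = 17.
§8 applies: 17 + 2 = 19.
Final offense level: 19.
Criminal history: 0 prior points → Category A (0-1).
Level 19 falls in the 16-20 band.
Grid: Level 16-20 × Category A = 112-128 weeks.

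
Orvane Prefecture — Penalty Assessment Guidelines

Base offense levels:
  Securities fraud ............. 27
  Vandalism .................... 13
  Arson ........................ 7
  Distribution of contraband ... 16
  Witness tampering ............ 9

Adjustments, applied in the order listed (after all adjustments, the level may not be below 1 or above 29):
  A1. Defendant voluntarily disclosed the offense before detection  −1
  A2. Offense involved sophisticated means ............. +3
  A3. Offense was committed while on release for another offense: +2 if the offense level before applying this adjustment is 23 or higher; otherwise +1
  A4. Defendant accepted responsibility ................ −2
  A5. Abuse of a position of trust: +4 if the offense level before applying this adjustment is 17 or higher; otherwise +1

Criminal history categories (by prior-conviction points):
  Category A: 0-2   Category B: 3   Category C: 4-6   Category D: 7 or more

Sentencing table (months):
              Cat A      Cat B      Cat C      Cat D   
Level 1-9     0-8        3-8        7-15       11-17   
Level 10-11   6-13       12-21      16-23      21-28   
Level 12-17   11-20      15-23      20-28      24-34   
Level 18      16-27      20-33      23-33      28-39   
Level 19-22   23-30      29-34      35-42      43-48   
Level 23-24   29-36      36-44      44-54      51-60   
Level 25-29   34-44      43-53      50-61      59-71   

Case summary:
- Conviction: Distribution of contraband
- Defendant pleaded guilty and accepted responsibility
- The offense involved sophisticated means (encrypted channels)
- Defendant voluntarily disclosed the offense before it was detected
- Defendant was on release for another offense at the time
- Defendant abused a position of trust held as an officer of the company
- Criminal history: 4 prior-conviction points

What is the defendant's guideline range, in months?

Base offense level for distribution of contraband: 16.
A1 applies: 16 − 1 = 15.
A2 applies: 15 + 3 = 18.
A3 applies (level before this adjustment is 18 < 23, so +1): 18 + 1 = 19.
A4 applies: 19 − 2 = 17.
A5 applies (level before this adjustment is 17 ≥ 17, so +4): 17 + 4 = 21.
Final offense level: 21.
Criminal history: 4 prior points → Category C (4-6).
Level 21 falls in the 19-22 band.
Grid: Level 19-22 × Category C = 35-42 months.

35-42 months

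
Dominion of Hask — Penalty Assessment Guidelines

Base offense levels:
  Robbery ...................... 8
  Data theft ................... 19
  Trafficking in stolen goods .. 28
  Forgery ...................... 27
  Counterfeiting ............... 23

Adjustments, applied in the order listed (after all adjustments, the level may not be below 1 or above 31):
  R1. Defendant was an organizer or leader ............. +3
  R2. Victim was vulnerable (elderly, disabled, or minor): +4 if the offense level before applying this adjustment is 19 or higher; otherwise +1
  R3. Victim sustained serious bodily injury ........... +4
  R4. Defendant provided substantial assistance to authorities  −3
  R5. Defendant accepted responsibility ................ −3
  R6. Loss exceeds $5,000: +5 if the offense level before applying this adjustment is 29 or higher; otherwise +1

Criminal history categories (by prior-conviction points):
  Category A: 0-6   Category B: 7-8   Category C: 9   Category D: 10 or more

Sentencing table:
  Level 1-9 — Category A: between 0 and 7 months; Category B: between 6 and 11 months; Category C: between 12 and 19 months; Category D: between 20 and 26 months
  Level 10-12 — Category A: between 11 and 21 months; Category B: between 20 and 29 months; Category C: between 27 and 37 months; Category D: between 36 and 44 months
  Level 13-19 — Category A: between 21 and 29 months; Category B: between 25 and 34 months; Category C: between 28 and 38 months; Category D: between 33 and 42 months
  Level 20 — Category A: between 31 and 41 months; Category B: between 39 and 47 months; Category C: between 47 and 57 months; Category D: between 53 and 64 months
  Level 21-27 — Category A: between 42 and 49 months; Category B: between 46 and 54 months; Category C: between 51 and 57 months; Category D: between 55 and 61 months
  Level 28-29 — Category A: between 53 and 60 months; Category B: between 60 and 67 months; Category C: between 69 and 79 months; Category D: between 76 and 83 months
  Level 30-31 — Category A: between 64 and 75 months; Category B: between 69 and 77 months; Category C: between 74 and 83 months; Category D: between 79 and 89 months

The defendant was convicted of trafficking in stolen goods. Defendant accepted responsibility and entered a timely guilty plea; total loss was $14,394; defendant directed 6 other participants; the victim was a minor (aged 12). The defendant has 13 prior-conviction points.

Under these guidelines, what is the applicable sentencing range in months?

79-89 months

Base offense level for trafficking in stolen goods: 28.
R1 applies: 28 + 3 = 31.
R2 applies (level before this adjustment is 31 ≥ 19, so +4): 31 + 4 = 35.
R4 does not apply.
R5 applies: 35 − 3 = 32.
R6 applies (level before this adjustment is 32 ≥ 29, so +5): 32 + 5 = 37.
Level 37 exceeds the maximum of 31; capped at 31.
Final offense level: 31.
Criminal history: 13 prior points → Category D (10+).
Level 31 falls in the 30-31 band.
Grid: Level 30-31 × Category D = 79-89 months.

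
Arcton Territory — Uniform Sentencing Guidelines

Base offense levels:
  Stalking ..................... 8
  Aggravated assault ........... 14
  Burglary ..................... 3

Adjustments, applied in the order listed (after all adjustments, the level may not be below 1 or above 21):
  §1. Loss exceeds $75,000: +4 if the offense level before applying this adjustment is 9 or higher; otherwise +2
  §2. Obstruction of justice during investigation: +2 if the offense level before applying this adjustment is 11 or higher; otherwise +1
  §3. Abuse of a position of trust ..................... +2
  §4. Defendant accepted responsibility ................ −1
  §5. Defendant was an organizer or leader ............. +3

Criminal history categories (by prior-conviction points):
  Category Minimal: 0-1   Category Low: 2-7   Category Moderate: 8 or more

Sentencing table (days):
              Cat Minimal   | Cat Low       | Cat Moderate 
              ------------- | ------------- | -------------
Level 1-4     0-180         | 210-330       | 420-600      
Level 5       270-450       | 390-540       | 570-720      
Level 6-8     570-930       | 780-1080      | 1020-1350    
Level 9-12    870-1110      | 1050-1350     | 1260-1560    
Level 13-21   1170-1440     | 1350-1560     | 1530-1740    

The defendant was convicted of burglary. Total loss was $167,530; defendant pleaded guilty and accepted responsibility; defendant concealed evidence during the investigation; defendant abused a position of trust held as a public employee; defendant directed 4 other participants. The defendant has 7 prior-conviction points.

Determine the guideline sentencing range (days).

Base offense level for burglary: 3.
§1 applies (level before this adjustment is 3 < 9, so +2): 3 + 2 = 5.
§2 applies (level before this adjustment is 5 < 11, so +1): 5 + 1 = 6.
§3 applies: 6 + 2 = 8.
§4 applies: 8 − 1 = 7.
§5 applies: 7 + 3 = 10.
Final offense level: 10.
Criminal history: 7 prior points → Category Low (2-7).
Level 10 falls in the 9-12 band.
Grid: Level 9-12 × Category Low = 1050-1350 days.

1050-1350 days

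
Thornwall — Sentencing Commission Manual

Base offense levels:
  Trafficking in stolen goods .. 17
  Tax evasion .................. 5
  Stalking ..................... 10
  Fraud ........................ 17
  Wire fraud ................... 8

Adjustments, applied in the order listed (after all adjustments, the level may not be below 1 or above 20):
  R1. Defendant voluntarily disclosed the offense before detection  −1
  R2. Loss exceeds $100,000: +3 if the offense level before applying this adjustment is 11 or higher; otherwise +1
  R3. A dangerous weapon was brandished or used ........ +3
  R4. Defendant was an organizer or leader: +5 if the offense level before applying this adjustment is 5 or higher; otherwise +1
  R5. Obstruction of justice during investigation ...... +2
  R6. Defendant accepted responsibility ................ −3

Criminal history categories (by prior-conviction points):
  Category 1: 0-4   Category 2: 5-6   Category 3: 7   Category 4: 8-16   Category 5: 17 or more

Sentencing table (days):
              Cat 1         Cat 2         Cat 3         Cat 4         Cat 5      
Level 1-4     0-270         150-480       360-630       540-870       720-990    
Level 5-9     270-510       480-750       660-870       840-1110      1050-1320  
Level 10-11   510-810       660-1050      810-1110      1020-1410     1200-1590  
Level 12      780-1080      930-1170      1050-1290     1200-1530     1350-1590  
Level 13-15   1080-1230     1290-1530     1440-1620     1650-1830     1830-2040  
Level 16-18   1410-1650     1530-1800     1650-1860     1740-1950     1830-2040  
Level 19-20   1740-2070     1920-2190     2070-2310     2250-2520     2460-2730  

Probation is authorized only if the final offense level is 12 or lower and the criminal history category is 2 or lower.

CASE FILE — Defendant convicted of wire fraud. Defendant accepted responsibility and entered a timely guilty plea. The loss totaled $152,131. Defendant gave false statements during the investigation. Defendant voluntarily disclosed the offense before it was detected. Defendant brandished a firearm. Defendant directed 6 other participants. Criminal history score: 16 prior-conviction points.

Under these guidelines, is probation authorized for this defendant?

Base offense level for wire fraud: 8.
R1 applies: 8 − 1 = 7.
R2 applies (level before this adjustment is 7 < 11, so +1): 7 + 1 = 8.
R3 applies: 8 + 3 = 11.
R4 applies (level before this adjustment is 11 ≥ 5, so +5): 11 + 5 = 16.
R5 applies: 16 + 2 = 18.
R6 applies: 18 − 3 = 15.
Final offense level: 15.
Criminal history: 16 prior points → Category 4 (8-16).
Level 15 falls in the 13-15 band.
Grid: Level 13-15 × Category 4 = 1650-1830 days.
Probation check: level 15 > 12 and category 4 > 2 → not eligible.

No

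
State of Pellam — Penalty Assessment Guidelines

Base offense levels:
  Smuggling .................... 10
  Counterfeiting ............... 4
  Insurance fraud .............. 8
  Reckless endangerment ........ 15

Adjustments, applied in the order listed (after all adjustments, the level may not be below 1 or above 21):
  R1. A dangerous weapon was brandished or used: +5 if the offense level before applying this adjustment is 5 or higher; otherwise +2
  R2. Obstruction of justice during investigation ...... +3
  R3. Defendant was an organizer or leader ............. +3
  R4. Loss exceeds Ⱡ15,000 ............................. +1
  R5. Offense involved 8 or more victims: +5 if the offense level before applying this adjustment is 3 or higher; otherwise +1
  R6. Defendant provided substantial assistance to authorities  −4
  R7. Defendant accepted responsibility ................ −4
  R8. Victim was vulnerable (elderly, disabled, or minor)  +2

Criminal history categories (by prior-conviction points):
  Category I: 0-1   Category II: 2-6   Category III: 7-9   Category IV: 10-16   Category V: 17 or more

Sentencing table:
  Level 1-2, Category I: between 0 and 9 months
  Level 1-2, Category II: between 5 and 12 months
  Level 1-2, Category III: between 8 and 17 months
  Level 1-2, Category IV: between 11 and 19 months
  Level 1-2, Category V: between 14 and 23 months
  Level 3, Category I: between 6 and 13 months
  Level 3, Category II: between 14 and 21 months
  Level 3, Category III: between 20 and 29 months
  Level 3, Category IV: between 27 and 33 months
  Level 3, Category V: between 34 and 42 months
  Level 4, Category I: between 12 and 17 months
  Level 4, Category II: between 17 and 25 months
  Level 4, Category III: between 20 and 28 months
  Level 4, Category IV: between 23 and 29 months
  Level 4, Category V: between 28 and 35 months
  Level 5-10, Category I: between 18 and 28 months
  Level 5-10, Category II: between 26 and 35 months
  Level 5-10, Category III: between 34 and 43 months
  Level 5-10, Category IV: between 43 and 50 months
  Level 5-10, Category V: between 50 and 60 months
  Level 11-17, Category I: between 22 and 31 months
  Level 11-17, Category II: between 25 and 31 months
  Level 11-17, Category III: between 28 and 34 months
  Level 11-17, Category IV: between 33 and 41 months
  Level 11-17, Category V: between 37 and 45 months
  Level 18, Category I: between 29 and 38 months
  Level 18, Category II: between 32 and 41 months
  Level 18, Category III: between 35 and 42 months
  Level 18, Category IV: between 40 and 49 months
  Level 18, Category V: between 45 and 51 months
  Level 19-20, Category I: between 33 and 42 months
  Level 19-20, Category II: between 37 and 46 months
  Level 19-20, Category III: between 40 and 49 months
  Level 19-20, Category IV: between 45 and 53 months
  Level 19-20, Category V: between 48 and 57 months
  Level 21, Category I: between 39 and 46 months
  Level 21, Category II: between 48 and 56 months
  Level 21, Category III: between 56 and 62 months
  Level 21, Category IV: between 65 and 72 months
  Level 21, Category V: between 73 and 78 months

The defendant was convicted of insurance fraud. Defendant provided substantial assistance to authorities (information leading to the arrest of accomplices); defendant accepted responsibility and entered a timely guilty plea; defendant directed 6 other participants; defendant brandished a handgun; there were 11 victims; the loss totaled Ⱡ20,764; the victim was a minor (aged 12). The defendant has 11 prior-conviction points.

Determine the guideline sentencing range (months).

Base offense level for insurance fraud: 8.
R1 applies (level before this adjustment is 8 ≥ 5, so +5): 8 + 5 = 13.
R2 does not apply.
R3 applies: 13 + 3 = 16.
R4 applies: 16 + 1 = 17.
R5 applies (level before this adjustment is 17 ≥ 3, so +5): 17 + 5 = 22.
R6 applies: 22 − 4 = 18.
R7 applies: 18 − 4 = 14.
R8 applies: 14 + 2 = 16.
Final offense level: 16.
Criminal history: 11 prior points → Category IV (10-16).
Level 16 falls in the 11-17 band.
Grid: Level 11-17 × Category IV = 33-41 months.

33-41 months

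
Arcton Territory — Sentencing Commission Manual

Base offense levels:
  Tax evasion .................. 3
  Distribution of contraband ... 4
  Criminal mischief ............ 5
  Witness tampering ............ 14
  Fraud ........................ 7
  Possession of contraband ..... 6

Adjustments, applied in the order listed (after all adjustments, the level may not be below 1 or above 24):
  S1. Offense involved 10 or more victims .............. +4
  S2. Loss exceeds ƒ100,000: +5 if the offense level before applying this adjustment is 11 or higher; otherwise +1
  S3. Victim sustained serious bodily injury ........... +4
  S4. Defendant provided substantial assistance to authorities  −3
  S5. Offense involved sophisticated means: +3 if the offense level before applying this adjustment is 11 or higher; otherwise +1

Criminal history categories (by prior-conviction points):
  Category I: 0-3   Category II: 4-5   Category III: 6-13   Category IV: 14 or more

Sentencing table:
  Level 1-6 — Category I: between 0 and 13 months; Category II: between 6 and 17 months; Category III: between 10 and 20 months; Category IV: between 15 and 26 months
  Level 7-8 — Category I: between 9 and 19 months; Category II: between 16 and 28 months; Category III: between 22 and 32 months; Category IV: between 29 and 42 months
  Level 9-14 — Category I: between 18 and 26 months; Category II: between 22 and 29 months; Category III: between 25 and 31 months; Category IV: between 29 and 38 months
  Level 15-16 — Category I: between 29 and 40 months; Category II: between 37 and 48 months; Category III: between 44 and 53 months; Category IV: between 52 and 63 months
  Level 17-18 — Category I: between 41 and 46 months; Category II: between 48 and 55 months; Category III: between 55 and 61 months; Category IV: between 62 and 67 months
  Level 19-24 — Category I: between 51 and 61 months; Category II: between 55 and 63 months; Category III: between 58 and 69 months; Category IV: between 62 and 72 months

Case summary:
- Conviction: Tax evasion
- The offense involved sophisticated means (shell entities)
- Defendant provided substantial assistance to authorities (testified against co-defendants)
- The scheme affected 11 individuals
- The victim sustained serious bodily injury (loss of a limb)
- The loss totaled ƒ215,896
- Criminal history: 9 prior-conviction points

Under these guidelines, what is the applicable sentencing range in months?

Base offense level for tax evasion: 3.
S1 applies: 3 + 4 = 7.
S2 applies (level before this adjustment is 7 < 11, so +1): 7 + 1 = 8.
S3 applies: 8 + 4 = 12.
S4 applies: 12 − 3 = 9.
S5 applies (level before this adjustment is 9 < 11, so +1): 9 + 1 = 10.
Final offense level: 10.
Criminal history: 9 prior points → Category III (6-13).
Level 10 falls in the 9-14 band.
Grid: Level 9-14 × Category III = 25-31 months.

25-31 months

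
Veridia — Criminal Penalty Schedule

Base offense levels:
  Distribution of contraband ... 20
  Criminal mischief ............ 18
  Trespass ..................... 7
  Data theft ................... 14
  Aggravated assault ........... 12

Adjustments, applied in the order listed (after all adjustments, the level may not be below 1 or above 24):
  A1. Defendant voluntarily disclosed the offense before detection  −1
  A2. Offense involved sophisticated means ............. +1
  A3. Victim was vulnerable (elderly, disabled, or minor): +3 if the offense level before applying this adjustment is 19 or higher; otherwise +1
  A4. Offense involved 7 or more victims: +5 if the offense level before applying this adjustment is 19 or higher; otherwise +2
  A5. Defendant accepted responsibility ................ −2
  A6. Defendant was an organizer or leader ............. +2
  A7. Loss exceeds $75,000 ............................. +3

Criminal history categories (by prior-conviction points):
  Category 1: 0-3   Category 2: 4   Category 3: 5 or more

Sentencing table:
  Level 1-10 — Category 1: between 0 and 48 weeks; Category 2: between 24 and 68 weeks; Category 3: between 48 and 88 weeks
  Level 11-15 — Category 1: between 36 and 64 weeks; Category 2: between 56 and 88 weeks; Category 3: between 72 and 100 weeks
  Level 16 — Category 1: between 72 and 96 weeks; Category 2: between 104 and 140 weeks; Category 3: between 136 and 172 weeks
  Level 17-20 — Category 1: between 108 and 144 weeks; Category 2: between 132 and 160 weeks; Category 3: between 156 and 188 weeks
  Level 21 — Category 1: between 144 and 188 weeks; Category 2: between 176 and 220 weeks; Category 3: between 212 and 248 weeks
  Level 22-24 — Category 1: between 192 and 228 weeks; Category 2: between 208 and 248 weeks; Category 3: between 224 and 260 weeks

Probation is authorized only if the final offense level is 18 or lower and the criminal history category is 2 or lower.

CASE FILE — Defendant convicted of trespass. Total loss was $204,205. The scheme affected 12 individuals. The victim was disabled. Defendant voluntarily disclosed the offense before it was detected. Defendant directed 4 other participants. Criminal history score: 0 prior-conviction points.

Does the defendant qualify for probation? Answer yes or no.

Base offense level for trespass: 7.
A1 applies: 7 − 1 = 6.
A2 does not apply.
A3 applies (level before this adjustment is 6 < 19, so +1): 6 + 1 = 7.
A4 applies (level before this adjustment is 7 < 19, so +2): 7 + 2 = 9.
A6 applies: 9 + 2 = 11.
A7 applies: 11 + 3 = 14.
Final offense level: 14.
Criminal history: 0 prior points → Category 1 (0-3).
Level 14 falls in the 11-15 band.
Grid: Level 11-15 × Category 1 = 36-64 weeks.
Probation check: level 14 ≤ 18 and category 1 ≤ 2 → eligible.

Yes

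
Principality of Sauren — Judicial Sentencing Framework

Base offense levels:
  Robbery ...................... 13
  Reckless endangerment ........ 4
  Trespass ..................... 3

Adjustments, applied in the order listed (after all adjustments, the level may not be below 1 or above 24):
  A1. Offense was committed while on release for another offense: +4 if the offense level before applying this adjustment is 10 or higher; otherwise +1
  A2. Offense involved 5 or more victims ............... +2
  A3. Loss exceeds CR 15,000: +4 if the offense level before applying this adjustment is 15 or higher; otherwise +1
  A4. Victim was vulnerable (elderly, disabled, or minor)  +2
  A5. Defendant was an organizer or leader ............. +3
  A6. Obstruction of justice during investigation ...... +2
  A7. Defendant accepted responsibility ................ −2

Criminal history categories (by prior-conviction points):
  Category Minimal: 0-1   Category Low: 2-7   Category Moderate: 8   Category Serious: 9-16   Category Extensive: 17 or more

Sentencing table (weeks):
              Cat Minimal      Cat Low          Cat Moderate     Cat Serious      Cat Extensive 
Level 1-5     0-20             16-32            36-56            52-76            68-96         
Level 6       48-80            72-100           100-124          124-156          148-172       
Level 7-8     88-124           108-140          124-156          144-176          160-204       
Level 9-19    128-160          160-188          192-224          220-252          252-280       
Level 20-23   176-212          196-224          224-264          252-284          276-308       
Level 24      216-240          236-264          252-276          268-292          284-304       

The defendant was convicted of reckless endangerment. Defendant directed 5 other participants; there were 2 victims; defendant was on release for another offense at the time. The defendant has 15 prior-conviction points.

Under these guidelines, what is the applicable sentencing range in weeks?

Base offense level for reckless endangerment: 4.
A1 applies (level before this adjustment is 4 < 10, so +1): 4 + 1 = 5.
A3 does not apply.
A4 does not apply.
A5 applies: 5 + 3 = 8.
A6 does not apply.
A7 does not apply.
Final offense level: 8.
Criminal history: 15 prior points → Category Serious (9-16).
Level 8 falls in the 7-8 band.
Grid: Level 7-8 × Category Serious = 144-176 weeks.

144-176 weeks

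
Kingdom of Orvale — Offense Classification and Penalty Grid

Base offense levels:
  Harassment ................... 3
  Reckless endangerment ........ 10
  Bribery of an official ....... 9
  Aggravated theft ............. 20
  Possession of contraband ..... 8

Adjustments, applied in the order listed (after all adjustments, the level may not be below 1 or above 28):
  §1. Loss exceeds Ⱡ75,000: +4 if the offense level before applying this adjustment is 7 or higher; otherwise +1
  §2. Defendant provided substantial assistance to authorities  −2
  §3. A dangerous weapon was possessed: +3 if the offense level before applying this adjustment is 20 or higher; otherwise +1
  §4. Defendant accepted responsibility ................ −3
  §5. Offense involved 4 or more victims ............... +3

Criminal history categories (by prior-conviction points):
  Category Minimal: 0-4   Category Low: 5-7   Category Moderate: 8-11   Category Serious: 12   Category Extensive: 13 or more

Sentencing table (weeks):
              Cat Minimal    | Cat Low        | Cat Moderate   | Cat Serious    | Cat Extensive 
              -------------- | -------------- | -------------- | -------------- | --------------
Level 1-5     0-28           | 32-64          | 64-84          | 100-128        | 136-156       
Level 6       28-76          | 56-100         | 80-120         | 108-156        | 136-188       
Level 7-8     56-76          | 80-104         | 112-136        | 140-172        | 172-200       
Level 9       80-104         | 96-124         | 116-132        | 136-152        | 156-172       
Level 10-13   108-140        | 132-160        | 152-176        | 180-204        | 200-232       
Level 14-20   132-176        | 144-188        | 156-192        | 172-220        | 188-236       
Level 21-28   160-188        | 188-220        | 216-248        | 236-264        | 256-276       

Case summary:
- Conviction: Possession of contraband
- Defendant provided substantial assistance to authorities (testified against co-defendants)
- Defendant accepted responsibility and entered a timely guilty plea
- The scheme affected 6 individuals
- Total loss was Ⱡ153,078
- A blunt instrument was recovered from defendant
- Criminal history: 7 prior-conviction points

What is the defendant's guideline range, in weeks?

Base offense level for possession of contraband: 8.
§1 applies (level before this adjustment is 8 ≥ 7, so +4): 8 + 4 = 12.
§2 applies: 12 − 2 = 10.
§3 applies (level before this adjustment is 10 < 20, so +1): 10 + 1 = 11.
§4 applies: 11 − 3 = 8.
§5 applies: 8 + 3 = 11.
Final offense level: 11.
Criminal history: 7 prior points → Category Low (5-7).
Level 11 falls in the 10-13 band.
Grid: Level 10-13 × Category Low = 132-160 weeks.

132-160 weeks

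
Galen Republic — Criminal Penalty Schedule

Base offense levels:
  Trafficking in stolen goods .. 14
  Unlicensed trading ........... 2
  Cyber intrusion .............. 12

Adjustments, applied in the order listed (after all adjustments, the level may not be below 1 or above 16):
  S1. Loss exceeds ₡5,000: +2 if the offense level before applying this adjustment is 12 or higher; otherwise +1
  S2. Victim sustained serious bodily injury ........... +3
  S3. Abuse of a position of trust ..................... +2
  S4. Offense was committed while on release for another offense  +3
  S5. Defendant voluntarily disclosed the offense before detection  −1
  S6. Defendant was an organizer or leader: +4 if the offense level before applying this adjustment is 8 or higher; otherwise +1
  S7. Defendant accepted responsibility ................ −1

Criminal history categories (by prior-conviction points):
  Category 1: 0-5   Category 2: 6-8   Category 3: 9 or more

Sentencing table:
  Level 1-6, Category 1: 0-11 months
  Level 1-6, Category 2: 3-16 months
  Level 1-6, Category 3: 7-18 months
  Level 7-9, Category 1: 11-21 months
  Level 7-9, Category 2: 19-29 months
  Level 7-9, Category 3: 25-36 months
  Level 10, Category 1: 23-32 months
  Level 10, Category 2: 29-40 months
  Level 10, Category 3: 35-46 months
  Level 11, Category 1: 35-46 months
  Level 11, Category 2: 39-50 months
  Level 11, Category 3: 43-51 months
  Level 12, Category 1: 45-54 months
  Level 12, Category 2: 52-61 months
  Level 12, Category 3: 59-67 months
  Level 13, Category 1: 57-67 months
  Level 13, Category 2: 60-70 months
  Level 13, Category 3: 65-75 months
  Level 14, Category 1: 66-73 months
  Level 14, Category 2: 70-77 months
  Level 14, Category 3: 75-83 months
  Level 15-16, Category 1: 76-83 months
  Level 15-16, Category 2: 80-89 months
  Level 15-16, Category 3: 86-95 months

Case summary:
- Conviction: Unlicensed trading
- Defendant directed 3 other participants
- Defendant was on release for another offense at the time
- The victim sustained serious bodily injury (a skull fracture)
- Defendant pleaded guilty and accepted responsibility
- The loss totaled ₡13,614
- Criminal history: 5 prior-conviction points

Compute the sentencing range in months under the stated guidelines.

Base offense level for unlicensed trading: 2.
S1 applies (level before this adjustment is 2 < 12, so +1): 2 + 1 = 3.
S2 applies: 3 + 3 = 6.
S4 applies: 6 + 3 = 9.
S5 does not apply.
S6 applies (level before this adjustment is 9 ≥ 8, so +4): 9 + 4 = 13.
S7 applies: 13 − 1 = 12.
Final offense level: 12.
Criminal history: 5 prior points → Category 1 (0-5).
Level 12 falls in the 12 band.
Grid: Level 12 × Category 1 = 45-54 months.

45-54 months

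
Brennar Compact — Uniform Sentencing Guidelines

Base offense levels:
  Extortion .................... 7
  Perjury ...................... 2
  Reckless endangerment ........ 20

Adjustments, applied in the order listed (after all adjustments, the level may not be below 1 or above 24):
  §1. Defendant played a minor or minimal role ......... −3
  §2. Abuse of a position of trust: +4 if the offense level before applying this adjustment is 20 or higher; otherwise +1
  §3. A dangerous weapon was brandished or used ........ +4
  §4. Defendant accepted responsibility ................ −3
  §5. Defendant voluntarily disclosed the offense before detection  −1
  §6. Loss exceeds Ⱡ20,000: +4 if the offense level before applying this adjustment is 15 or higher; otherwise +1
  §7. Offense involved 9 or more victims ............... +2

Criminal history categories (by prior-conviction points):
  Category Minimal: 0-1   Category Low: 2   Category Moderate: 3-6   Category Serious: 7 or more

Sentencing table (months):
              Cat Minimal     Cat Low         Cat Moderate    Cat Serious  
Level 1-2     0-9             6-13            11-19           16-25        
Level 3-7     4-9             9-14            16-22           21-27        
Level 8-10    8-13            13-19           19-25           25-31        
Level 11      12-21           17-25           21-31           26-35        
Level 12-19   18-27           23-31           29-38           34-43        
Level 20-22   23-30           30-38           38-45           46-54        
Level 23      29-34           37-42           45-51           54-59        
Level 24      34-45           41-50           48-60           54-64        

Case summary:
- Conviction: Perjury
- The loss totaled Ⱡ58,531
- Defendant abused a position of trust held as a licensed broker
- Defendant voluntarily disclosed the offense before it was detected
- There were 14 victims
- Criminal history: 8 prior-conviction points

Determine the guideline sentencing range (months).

21-27 months

Base offense level for perjury: 2.
§2 applies (level before this adjustment is 2 < 20, so +1): 2 + 1 = 3.
§3 does not apply.
§5 applies: 3 − 1 = 2.
§6 applies (level before this adjustment is 2 < 15, so +1): 2 + 1 = 3.
§7 applies: 3 + 2 = 5.
Final offense level: 5.
Criminal history: 8 prior points → Category Serious (7+).
Level 5 falls in the 3-7 band.
Grid: Level 3-7 × Category Serious = 21-27 months.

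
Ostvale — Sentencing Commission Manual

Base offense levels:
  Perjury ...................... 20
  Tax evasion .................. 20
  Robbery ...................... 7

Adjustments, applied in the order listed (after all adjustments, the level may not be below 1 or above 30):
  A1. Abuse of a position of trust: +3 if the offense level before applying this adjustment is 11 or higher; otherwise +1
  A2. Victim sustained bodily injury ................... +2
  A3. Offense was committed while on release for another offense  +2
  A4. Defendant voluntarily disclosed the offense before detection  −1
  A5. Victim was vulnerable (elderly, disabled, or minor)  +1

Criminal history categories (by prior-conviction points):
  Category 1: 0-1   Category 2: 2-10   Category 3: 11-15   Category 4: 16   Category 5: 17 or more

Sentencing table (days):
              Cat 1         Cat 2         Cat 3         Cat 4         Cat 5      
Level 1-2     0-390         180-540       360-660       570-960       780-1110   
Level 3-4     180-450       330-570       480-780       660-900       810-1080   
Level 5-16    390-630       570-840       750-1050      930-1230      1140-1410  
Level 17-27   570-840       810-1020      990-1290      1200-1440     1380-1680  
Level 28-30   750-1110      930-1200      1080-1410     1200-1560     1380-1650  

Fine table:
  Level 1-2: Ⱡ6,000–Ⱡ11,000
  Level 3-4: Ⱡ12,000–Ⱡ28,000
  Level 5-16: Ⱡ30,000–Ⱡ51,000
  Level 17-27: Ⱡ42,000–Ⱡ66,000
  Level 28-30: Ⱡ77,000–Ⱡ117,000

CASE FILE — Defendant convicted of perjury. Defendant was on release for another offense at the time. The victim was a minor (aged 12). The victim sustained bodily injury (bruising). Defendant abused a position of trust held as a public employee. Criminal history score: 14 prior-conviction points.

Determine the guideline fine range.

Base offense level for perjury: 20.
A1 applies (level before this adjustment is 20 ≥ 11, so +3): 20 + 3 = 23.
A2 applies: 23 + 2 = 25.
A3 applies: 25 + 2 = 27.
A4 does not apply.
A5 applies: 27 + 1 = 28.
Final offense level: 28.
Level 28 falls in the 28-30 band.
Fine table: Level 28-30 → Ⱡ77,000–Ⱡ117,000.

Ⱡ77,000–Ⱡ117,000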